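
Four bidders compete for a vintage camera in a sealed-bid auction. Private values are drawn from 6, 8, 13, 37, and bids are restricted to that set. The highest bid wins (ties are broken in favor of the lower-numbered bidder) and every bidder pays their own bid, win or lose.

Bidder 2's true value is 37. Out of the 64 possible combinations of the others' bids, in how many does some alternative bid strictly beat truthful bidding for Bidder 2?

34

Others bid (6, 6, 6): truth gives 0; bid 8 gives 29 > 0. Violating.
Others bid (6, 6, 8): truth gives 0; bid 8 gives 29 > 0. Violating.
Others bid (6, 6, 13): truth gives 0; bid 13 gives 24 > 0. Violating.
Others bid (6, 8, 6): truth gives 0; bid 8 gives 29 > 0. Violating.
Others bid (6, 6, 37): truth gives 0; no alternative beats it.
Others bid (6, 8, 37): truth gives 0; no alternative beats it.
(Checking all 64 profiles: 34 have a profitable deviation, 30 do not.)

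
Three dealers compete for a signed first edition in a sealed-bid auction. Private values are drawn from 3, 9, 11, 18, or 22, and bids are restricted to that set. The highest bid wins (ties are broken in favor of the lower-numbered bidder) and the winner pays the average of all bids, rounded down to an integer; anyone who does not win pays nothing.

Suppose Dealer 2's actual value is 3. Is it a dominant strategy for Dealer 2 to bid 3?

Yes

Check each profile of the others' bids and compare truth against every alternative bid.
Others bid (3, 9): truth gives 0, best alternative gives -4.
Others bid (3, 3): truth gives 0, best alternative gives -2.
Others bid (3, 11): truth gives 0, best alternative gives 0.
Others bid (3, 18): truth gives 0, best alternative gives 0.
Others bid (3, 22): truth gives 0, best alternative gives 0.
Others bid (9, 3): truth gives 0, best alternative gives 0.
(Remaining 19 profiles checked similarly; truth is weakly best in each.)
In every case the truthful bid is at least as good as any alternative, so it is a dominant strategy.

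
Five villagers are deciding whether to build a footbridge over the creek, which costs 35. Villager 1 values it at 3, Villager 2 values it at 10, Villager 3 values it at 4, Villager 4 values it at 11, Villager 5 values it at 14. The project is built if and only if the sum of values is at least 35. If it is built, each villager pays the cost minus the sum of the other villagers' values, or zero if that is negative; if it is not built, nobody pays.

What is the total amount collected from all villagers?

Total value 42 ≥ cost 35, so it is built.
Villager 1: others sum to 39; max(0, 35 - 39) = 0.
Villager 2: others sum to 32; max(0, 35 - 32) = 3.
Villager 3: others sum to 38; max(0, 35 - 38) = 0.
Villager 4: others sum to 31; max(0, 35 - 31) = 4.
Villager 5: others sum to 28; max(0, 35 - 28) = 7.
Total collected = 0 + 3 + 0 + 4 + 7 = 14.

14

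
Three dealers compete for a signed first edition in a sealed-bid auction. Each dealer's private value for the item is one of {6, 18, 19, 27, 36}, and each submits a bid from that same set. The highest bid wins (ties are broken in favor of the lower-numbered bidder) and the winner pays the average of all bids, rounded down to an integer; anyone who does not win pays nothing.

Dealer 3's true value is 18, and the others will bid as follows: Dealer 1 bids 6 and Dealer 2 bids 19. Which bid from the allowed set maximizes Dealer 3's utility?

27

Bid 6: loses, pays 0, utility 0.
Bid 18: loses, pays 0, utility 0.
Bid 19: loses, pays 0, utility 0.
Bid 27: wins, pays 17, utility 18 - 17 = 1.
Bid 36: wins, pays 20, utility 18 - 20 = -2.
The best choice is 27 with utility 1.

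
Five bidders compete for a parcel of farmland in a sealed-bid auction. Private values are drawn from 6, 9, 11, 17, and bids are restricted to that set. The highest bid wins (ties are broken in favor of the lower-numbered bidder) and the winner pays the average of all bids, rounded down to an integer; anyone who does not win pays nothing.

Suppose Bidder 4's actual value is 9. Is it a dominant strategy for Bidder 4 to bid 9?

Consider the case where Bidder 1 bids 6, Bidder 2 bids 6, Bidder 3 bids 6 and Bidder 5 bids 11.
Truthful bid 9: loses, pays 0, utility 0.
Bid 11 instead: wins, pays 8, utility 9 - 8 = 1.
Since 1 > 0, bidding 11 is strictly better here, so truthful bidding is not dominant.

No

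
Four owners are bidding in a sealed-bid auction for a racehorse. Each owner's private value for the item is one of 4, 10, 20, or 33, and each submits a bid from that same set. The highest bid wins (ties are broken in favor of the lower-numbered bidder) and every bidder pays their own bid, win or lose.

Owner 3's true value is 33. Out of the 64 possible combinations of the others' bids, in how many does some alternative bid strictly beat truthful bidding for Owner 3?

40

Others bid (4, 4, 4): truth gives 0; bid 10 gives 23 > 0. Violating.
Others bid (4, 4, 10): truth gives 0; bid 10 gives 23 > 0. Violating.
Others bid (4, 4, 20): truth gives 0; bid 20 gives 13 > 0. Violating.
Others bid (4, 10, 4): truth gives 0; bid 20 gives 13 > 0. Violating.
Others bid (4, 4, 33): truth gives 0; no alternative beats it.
Others bid (4, 10, 33): truth gives 0; no alternative beats it.
(Checking all 64 profiles: 40 have a profitable deviation, 24 do not.)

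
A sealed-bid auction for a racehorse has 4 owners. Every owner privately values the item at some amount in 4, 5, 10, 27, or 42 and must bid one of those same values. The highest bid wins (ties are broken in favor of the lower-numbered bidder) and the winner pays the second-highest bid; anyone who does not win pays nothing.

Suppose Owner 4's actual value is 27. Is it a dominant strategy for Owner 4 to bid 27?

Yes

Check each profile of the others' bids and compare truth against every alternative bid.
Others bid (4, 4, 4): truth gives 23, best alternative gives 23.
Others bid (4, 4, 5): truth gives 22, best alternative gives 22.
Others bid (4, 5, 4): truth gives 22, best alternative gives 22.
Others bid (4, 5, 5): truth gives 22, best alternative gives 22.
Others bid (5, 4, 4): truth gives 22, best alternative gives 22.
Others bid (5, 4, 5): truth gives 22, best alternative gives 22.
(Remaining 119 profiles checked similarly; truth is weakly best in each.)
In every case the truthful bid is at least as good as any alternative, so it is a dominant strategy.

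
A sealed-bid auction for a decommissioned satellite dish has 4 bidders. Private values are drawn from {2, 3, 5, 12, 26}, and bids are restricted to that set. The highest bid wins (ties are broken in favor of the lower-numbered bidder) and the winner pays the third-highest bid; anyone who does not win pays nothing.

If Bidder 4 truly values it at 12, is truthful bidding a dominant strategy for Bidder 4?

Consider the case where Bidder 1 bids 2, Bidder 2 bids 2 and Bidder 3 bids 12.
Truthful bid 12: loses, pays 0, utility 0.
Bid 26 instead: wins, pays 2, utility 12 - 2 = 10.
Since 10 > 0, bidding 26 is strictly better here, so truthful bidding is not dominant.

No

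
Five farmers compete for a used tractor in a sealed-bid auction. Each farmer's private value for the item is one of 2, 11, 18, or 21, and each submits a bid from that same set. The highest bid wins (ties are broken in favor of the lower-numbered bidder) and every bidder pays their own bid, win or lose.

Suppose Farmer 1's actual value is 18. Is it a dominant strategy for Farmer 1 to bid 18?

Consider the case where Farmer 2 bids 2, Farmer 3 bids 2, Farmer 4 bids 2 and Farmer 5 bids 2.
Truthful bid 18: wins, pays 18, utility 18 - 18 = 0.
Bid 2 instead: wins, pays 2, utility 18 - 2 = 16.
Since 16 > 0, bidding 2 is strictly better here, so truthful bidding is not dominant.

No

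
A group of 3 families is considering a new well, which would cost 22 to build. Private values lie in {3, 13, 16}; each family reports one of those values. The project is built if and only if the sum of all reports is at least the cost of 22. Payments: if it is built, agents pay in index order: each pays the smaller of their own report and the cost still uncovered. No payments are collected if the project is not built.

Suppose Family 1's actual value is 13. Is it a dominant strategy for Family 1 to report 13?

No

Consider the case where Family 2 reports 3 and Family 3 reports 16.
Truthful report 13: project built, pays 13, utility 13 - 13 = 0.
Report 3 instead: project built, pays 3, utility 13 - 3 = 10.
Since 10 > 0, reporting 3 is strictly better here, so truthful reporting is not dominant.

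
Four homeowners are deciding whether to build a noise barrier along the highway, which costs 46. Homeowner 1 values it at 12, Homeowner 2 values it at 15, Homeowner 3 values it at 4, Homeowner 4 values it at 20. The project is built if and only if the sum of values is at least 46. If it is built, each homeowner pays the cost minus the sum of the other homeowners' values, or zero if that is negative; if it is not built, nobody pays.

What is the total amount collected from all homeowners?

Total value 51 ≥ cost 46, so it is built.
Homeowner 1: others sum to 39; max(0, 46 - 39) = 7.
Homeowner 2: others sum to 36; max(0, 46 - 36) = 10.
Homeowner 3: others sum to 47; max(0, 46 - 47) = 0.
Homeowner 4: others sum to 31; max(0, 46 - 31) = 15.
Total collected = 7 + 10 + 0 + 15 = 32.

32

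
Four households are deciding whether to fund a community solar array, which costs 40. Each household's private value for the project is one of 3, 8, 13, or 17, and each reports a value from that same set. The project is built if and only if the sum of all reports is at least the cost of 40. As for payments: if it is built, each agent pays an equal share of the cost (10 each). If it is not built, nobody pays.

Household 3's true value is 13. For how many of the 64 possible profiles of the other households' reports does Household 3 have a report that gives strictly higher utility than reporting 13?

Others report (3, 3, 17): truth gives 0; report 17 gives 3 > 0. Violating.
Others report (3, 8, 13): truth gives 0; report 17 gives 3 > 0. Violating.
Others report (3, 13, 8): truth gives 0; report 17 gives 3 > 0. Violating.
Others report (3, 17, 3): truth gives 0; report 17 gives 3 > 0. Violating.
Others report (3, 3, 3): truth gives 0; no alternative beats it.
Others report (3, 3, 8): truth gives 0; no alternative beats it.
(Checking all 64 profiles: 10 have a profitable deviation, 54 do not.)

10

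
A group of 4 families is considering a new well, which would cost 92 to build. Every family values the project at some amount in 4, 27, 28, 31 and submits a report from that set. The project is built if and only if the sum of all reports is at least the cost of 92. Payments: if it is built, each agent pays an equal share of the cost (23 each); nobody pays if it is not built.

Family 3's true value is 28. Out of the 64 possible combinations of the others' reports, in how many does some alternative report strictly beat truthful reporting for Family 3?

Others report (4, 27, 31): truth gives 0; report 31 gives 5 > 0. Violating.
Others report (4, 28, 31): truth gives 0; report 31 gives 5 > 0. Violating.
Others report (4, 31, 27): truth gives 0; report 31 gives 5 > 0. Violating.
Others report (4, 31, 28): truth gives 0; report 31 gives 5 > 0. Violating.
Others report (4, 4, 4): truth gives 0; no alternative beats it.
Others report (4, 4, 27): truth gives 0; no alternative beats it.
(Checking all 64 profiles: 12 have a profitable deviation, 52 do not.)

12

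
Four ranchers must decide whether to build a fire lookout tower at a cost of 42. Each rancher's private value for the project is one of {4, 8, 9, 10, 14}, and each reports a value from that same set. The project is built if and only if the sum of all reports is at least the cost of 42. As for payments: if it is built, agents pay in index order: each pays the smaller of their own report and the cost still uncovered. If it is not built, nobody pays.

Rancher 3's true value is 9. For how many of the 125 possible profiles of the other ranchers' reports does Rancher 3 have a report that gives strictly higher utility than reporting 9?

Others report (8, 14, 14): truth gives 0; report 8 gives 1 > 0. Violating.
Others report (9, 14, 14): truth gives 0; report 8 gives 1 > 0. Violating.
Others report (10, 10, 14): truth gives 0; report 8 gives 1 > 0. Violating.
Others report (10, 14, 10): truth gives 0; report 8 gives 1 > 0. Violating.
Others report (4, 4, 4): truth gives 0; no alternative beats it.
Others report (4, 4, 8): truth gives 0; no alternative beats it.
(Checking all 125 profiles: 13 have a profitable deviation, 112 do not.)

13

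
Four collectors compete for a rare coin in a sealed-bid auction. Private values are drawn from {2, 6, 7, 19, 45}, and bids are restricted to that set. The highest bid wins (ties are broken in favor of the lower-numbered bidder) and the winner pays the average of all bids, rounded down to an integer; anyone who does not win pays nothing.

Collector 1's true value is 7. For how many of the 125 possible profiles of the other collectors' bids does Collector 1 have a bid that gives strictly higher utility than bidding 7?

Others bid (2, 2, 2): truth gives 4; bid 2 gives 5 > 4. Violating.
Others bid (2, 2, 6): truth gives 3; no alternative beats it.
Others bid (2, 2, 7): truth gives 3; no alternative beats it.
(Checking all 125 profiles: 1 has a profitable deviation, 124 do not.)

1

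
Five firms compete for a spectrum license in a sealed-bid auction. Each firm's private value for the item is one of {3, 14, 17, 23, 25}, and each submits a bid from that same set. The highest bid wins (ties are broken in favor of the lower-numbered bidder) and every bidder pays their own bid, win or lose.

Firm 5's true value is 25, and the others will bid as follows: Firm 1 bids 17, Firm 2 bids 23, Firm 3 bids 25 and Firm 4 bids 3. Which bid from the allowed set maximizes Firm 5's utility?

Bid 3: loses but pays 3, utility -3.
Bid 14: loses but pays 14, utility -14.
Bid 17: loses but pays 17, utility -17.
Bid 23: loses but pays 23, utility -23.
Bid 25: loses but pays 25, utility -25.
The best choice is 3 with utility -3.

3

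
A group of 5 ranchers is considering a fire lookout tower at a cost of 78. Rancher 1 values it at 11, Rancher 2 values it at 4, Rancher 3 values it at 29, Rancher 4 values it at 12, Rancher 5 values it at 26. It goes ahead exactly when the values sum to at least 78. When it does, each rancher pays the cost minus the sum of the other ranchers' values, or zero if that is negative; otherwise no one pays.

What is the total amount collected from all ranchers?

62

Total value 82 ≥ cost 78, so it is built.
Rancher 1: others sum to 71; max(0, 78 - 71) = 7.
Rancher 2: others sum to 78; max(0, 78 - 78) = 0.
Rancher 3: others sum to 53; max(0, 78 - 53) = 25.
Rancher 4: others sum to 70; max(0, 78 - 70) = 8.
Rancher 5: others sum to 56; max(0, 78 - 56) = 22.
Total collected = 7 + 0 + 25 + 8 + 22 = 62.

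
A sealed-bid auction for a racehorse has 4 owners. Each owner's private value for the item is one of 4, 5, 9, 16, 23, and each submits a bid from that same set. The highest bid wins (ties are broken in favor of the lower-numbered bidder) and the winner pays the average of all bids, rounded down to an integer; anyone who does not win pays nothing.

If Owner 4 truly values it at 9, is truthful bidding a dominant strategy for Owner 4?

No

Consider the case where Owner 1 bids 4, Owner 2 bids 4 and Owner 3 bids 4.
Truthful bid 9: wins, pays 5, utility 9 - 5 = 4.
Bid 5 instead: wins, pays 4, utility 9 - 4 = 5.
Since 5 > 4, bidding 5 is strictly better here, so truthful bidding is not dominant.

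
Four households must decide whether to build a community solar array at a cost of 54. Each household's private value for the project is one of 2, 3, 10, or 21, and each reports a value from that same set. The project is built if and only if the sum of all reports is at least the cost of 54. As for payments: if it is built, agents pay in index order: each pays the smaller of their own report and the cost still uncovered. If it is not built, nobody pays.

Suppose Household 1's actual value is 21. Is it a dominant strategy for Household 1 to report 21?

Consider the case where Household 2 reports 2, Household 3 reports 21 and Household 4 reports 21.
Truthful report 21: project built, pays 21, utility 21 - 21 = 0.
Report 10 instead: project built, pays 10, utility 21 - 10 = 11.
Since 11 > 0, reporting 10 is strictly better here, so truthful reporting is not dominant.

No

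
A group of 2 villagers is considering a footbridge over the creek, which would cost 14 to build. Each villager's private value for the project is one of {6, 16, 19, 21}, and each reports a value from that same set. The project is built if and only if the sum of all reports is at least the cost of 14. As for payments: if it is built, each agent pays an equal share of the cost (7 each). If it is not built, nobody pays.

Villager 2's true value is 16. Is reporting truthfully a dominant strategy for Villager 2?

Check each profile of the others' reports and compare truth against every alternative report.
Others report (6): truth gives 9, best alternative gives 9.
Others report (16): truth gives 9, best alternative gives 9.
Others report (19): truth gives 9, best alternative gives 9.
Others report (21): truth gives 9, best alternative gives 9.
In every case the truthful report is at least as good as any alternative, so it is a dominant strategy.

Yes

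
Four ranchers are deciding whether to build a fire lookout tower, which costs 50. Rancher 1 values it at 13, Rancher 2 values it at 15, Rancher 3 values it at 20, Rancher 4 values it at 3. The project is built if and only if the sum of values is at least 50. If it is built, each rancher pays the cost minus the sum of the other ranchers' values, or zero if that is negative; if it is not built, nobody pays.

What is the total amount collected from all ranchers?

47

Total value 51 ≥ cost 50, so it is built.
Rancher 1: others sum to 38; max(0, 50 - 38) = 12.
Rancher 2: others sum to 36; max(0, 50 - 36) = 14.
Rancher 3: others sum to 31; max(0, 50 - 31) = 19.
Rancher 4: others sum to 48; max(0, 50 - 48) = 2.
Total collected = 12 + 14 + 19 + 2 = 47.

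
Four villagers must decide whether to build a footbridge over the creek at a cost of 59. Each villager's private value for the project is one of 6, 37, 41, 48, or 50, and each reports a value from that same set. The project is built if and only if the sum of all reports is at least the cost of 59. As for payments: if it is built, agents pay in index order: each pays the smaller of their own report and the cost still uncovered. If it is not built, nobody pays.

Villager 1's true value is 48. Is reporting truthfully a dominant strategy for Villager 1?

No

Consider the case where Villager 2 reports 6, Villager 3 reports 6 and Villager 4 reports 6.
Truthful report 48: project built, pays 48, utility 48 - 48 = 0.
Report 41 instead: project built, pays 41, utility 48 - 41 = 7.
Since 7 > 0, reporting 41 is strictly better here, so truthful reporting is not dominant.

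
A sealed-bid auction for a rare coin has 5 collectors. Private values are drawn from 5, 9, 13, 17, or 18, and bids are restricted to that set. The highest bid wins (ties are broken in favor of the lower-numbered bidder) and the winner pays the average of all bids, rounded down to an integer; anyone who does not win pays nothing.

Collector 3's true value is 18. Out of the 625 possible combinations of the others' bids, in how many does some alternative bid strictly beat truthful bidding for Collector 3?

54

Others bid (5, 5, 5, 5): truth gives 11; bid 9 gives 13 > 11. Violating.
Others bid (5, 5, 5, 9): truth gives 10; bid 9 gives 12 > 10. Violating.
Others bid (5, 5, 5, 13): truth gives 9; bid 13 gives 10 > 9. Violating.
Others bid (5, 5, 5, 17): truth gives 8; bid 17 gives 9 > 8. Violating.
Others bid (5, 5, 5, 18): truth gives 8; no alternative beats it.
Others bid (5, 5, 9, 17): truth gives 8; no alternative beats it.
(Checking all 625 profiles: 54 have a profitable deviation, 571 do not.)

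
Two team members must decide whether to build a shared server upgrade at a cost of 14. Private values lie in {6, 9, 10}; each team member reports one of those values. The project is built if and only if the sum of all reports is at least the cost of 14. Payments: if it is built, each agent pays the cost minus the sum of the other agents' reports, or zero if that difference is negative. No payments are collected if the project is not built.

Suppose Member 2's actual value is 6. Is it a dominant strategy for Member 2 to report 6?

Check each profile of the others' reports and compare truth against every alternative report.
Others report (6): truth gives 0, best alternative gives -2.
Others report (10): truth gives 2, best alternative gives 2.
Others report (9): truth gives 1, best alternative gives 1.
In every case the truthful report is at least as good as any alternative, so it is a dominant strategy.

Yes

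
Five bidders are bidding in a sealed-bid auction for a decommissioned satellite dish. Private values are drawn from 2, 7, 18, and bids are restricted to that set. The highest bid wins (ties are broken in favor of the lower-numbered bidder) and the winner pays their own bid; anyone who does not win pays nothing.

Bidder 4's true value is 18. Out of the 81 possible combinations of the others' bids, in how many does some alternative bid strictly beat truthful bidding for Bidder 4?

Others bid (2, 2, 2, 2): truth gives 0; bid 7 gives 11 > 0. Violating.
Others bid (2, 2, 2, 7): truth gives 0; bid 7 gives 11 > 0. Violating.
Others bid (2, 2, 2, 18): truth gives 0; no alternative beats it.
Others bid (2, 2, 7, 2): truth gives 0; no alternative beats it.
(Checking all 81 profiles: 2 have a profitable deviation, 79 do not.)

2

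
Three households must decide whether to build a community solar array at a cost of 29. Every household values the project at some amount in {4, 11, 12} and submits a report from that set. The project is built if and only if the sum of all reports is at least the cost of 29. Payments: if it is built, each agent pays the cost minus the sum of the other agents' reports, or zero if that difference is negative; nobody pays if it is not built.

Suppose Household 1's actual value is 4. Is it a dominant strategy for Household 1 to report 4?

Yes

Check each profile of the others' reports and compare truth against every alternative report.
Others report (11, 11): truth gives 0, best alternative gives -3.
Others report (11, 12): truth gives 0, best alternative gives -2.
Others report (12, 11): truth gives 0, best alternative gives -2.
Others report (12, 12): truth gives 0, best alternative gives -1.
Others report (4, 4): truth gives 0, best alternative gives 0.
Others report (4, 11): truth gives 0, best alternative gives 0.
(Remaining 3 profiles checked similarly; truth is weakly best in each.)
In every case the truthful report is at least as good as any alternative, so it is a dominant strategy.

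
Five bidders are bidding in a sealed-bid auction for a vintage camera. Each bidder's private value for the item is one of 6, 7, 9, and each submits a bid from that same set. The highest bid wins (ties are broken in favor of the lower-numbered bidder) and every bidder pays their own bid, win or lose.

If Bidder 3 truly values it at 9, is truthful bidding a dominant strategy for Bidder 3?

Consider the case where Bidder 1 bids 6, Bidder 2 bids 6, Bidder 4 bids 6 and Bidder 5 bids 6.
Truthful bid 9: wins, pays 9, utility 9 - 9 = 0.
Bid 7 instead: wins, pays 7, utility 9 - 7 = 2.
Since 2 > 0, bidding 7 is strictly better here, so truthful bidding is not dominant.

No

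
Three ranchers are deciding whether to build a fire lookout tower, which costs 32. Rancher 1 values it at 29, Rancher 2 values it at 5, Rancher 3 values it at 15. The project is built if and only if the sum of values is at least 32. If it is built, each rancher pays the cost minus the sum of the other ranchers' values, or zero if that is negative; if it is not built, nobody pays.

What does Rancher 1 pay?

12

Total value 49 ≥ cost 32, so the project is built.
The other ranchers' values sum to 20.
Cost minus that sum is 32 - 20 = 12.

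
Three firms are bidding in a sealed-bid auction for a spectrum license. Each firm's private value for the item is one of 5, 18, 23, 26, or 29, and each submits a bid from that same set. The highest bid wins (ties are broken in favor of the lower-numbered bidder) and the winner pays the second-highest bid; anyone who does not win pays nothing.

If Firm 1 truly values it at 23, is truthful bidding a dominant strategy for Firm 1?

Check each profile of the others' bids and compare truth against every alternative bid.
Others bid (5, 5): truth gives 18, best alternative gives 18.
Others bid (5, 18): truth gives 5, best alternative gives 5.
Others bid (18, 5): truth gives 5, best alternative gives 5.
Others bid (18, 18): truth gives 5, best alternative gives 5.
Others bid (5, 23): truth gives 0, best alternative gives 0.
Others bid (5, 26): truth gives 0, best alternative gives 0.
(Remaining 19 profiles checked similarly; truth is weakly best in each.)
In every case the truthful bid is at least as good as any alternative, so it is a dominant strategy.

Yes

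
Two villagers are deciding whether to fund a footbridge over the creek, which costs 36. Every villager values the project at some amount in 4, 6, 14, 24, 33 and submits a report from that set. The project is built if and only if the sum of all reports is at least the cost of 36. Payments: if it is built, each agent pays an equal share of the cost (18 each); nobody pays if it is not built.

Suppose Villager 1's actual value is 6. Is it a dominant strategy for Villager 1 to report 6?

Check each profile of the others' reports and compare truth against every alternative report.
Others report (33): truth gives -12, best alternative gives -12.
Others report (4): truth gives 0, best alternative gives 0.
Others report (6): truth gives 0, best alternative gives 0.
Others report (14): truth gives 0, best alternative gives 0.
Others report (24): truth gives 0, best alternative gives 0.
In every case the truthful report is at least as good as any alternative, so it is a dominant strategy.

Yes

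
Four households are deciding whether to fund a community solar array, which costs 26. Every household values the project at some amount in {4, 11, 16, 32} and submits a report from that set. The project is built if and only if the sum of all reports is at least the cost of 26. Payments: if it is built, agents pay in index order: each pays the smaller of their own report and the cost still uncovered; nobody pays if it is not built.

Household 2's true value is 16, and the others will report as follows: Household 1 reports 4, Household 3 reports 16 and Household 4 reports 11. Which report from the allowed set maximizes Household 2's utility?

Report 4: project built, pays 4, utility 16 - 4 = 12.
Report 11: project built, pays 11, utility 16 - 11 = 5.
Report 16: project built, pays 16, utility 16 - 16 = 0.
Report 32: project built, pays 22, utility 16 - 22 = -6.
The best choice is 4 with utility 12.

4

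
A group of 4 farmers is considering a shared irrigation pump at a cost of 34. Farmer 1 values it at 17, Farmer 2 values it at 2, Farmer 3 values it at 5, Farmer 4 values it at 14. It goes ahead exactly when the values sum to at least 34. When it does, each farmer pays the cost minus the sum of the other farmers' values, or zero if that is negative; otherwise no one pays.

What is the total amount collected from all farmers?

24

Total value 38 ≥ cost 34, so it is built.
Farmer 1: others sum to 21; max(0, 34 - 21) = 13.
Farmer 2: others sum to 36; max(0, 34 - 36) = 0.
Farmer 3: others sum to 33; max(0, 34 - 33) = 1.
Farmer 4: others sum to 24; max(0, 34 - 24) = 10.
Total collected = 13 + 0 + 1 + 10 = 24.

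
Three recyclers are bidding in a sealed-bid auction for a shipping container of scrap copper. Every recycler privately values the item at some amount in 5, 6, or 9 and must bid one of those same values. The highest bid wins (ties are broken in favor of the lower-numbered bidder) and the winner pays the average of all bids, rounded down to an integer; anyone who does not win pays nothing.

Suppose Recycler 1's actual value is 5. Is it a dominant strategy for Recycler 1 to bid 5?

Yes

Check each profile of the others' bids and compare truth against every alternative bid.
Others bid (6, 6): truth gives 0, best alternative gives -1.
Others bid (5, 5): truth gives 0, best alternative gives 0.
Others bid (5, 6): truth gives 0, best alternative gives 0.
Others bid (5, 9): truth gives 0, best alternative gives 0.
Others bid (6, 5): truth gives 0, best alternative gives 0.
Others bid (6, 9): truth gives 0, best alternative gives 0.
(Remaining 3 profiles checked similarly; truth is weakly best in each.)
In every case the truthful bid is at least as good as any alternative, so it is a dominant strategy.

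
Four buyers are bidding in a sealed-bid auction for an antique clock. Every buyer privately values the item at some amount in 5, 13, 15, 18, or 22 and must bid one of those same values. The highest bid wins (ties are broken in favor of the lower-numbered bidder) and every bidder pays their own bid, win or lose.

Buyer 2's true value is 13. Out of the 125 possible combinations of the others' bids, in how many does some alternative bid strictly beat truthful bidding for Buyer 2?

Others bid (5, 5, 15): truth gives -13; bid 15 gives -2 > -13. Violating.
Others bid (5, 5, 18): truth gives -13; bid 5 gives -5 > -13. Violating.
Others bid (5, 5, 22): truth gives -13; bid 5 gives -5 > -13. Violating.
Others bid (5, 13, 15): truth gives -13; bid 15 gives -2 > -13. Violating.
Others bid (5, 5, 5): truth gives 0; no alternative beats it.
Others bid (5, 5, 13): truth gives 0; no alternative beats it.
(Checking all 125 profiles: 121 have a profitable deviation, 4 do not.)

121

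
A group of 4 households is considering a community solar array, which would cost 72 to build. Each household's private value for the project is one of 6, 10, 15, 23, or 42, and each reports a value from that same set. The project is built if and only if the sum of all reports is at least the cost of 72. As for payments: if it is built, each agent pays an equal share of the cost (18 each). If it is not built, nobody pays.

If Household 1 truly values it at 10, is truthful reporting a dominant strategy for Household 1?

Consider the case where Household 2 reports 6, Household 3 reports 15 and Household 4 reports 42.
Truthful report 10: project built, pays 18, utility 10 - 18 = -8.
Report 6 instead: project not built, utility 0.
Since 0 > -8, reporting 6 is strictly better here, so truthful reporting is not dominant.

No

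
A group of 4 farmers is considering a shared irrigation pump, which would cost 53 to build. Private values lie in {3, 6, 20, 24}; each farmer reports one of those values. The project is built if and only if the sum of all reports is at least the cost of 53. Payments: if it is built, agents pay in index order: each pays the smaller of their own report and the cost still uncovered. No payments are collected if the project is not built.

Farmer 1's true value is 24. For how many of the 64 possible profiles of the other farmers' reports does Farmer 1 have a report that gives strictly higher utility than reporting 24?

Others report (3, 6, 24): truth gives 0; report 20 gives 4 > 0. Violating.
Others report (3, 20, 20): truth gives 0; report 20 gives 4 > 0. Violating.
Others report (3, 20, 24): truth gives 0; report 6 gives 18 > 0. Violating.
Others report (3, 24, 6): truth gives 0; report 20 gives 4 > 0. Violating.
Others report (3, 3, 3): truth gives 0; no alternative beats it.
Others report (3, 3, 6): truth gives 0; no alternative beats it.
(Checking all 64 profiles: 41 have a profitable deviation, 23 do not.)

41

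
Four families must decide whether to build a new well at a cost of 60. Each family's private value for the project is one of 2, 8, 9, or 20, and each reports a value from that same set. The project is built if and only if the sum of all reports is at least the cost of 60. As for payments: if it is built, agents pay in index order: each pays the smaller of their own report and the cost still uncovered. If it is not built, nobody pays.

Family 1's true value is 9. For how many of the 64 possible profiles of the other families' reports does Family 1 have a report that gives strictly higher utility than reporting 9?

1

Others report (20, 20, 20): truth gives 0; report 2 gives 7 > 0. Violating.
Others report (2, 2, 2): truth gives 0; no alternative beats it.
Others report (2, 2, 8): truth gives 0; no alternative beats it.
(Checking all 64 profiles: 1 has a profitable deviation, 63 do not.)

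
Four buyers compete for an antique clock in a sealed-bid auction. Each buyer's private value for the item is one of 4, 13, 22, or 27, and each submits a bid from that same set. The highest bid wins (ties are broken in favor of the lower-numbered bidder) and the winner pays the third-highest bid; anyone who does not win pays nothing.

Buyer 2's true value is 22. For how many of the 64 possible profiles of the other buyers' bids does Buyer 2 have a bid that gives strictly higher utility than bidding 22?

12

Others bid (4, 4, 27): truth gives 0; bid 27 gives 18 > 0. Violating.
Others bid (4, 13, 27): truth gives 0; bid 27 gives 9 > 0. Violating.
Others bid (4, 27, 4): truth gives 0; bid 27 gives 18 > 0. Violating.
Others bid (4, 27, 13): truth gives 0; bid 27 gives 9 > 0. Violating.
Others bid (4, 4, 4): truth gives 18; no alternative beats it.
Others bid (4, 4, 13): truth gives 18; no alternative beats it.
(Checking all 64 profiles: 12 have a profitable deviation, 52 do not.)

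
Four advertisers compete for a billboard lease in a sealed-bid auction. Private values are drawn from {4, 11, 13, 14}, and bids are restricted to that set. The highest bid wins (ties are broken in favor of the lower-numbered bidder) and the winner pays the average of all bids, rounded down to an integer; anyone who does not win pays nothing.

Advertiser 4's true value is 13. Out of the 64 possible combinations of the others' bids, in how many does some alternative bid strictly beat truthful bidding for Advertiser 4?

19

Others bid (4, 4, 4): truth gives 7; bid 11 gives 8 > 7. Violating.
Others bid (4, 4, 13): truth gives 0; bid 14 gives 5 > 0. Violating.
Others bid (4, 11, 13): truth gives 0; bid 14 gives 3 > 0. Violating.
Others bid (4, 13, 4): truth gives 0; bid 14 gives 5 > 0. Violating.
Others bid (4, 4, 11): truth gives 5; no alternative beats it.
Others bid (4, 4, 14): truth gives 0; no alternative beats it.
(Checking all 64 profiles: 19 have a profitable deviation, 45 do not.)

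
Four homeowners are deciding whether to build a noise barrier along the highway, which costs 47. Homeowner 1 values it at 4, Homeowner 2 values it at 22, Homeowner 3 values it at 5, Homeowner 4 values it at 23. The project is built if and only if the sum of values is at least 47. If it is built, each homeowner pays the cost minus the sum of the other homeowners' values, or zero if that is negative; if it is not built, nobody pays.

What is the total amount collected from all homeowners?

31

Total value 54 ≥ cost 47, so it is built.
Homeowner 1: others sum to 50; max(0, 47 - 50) = 0.
Homeowner 2: others sum to 32; max(0, 47 - 32) = 15.
Homeowner 3: others sum to 49; max(0, 47 - 49) = 0.
Homeowner 4: others sum to 31; max(0, 47 - 31) = 16.
Total collected = 0 + 15 + 0 + 16 = 31.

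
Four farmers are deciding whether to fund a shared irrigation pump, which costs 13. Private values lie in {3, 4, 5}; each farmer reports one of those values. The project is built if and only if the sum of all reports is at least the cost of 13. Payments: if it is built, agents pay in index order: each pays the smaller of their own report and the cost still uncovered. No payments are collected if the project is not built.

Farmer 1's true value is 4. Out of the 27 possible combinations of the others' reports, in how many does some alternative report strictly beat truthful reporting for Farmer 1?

Others report (3, 3, 4): truth gives 0; report 3 gives 1 > 0. Violating.
Others report (3, 3, 5): truth gives 0; report 3 gives 1 > 0. Violating.
Others report (3, 4, 3): truth gives 0; report 3 gives 1 > 0. Violating.
Others report (3, 4, 4): truth gives 0; report 3 gives 1 > 0. Violating.
Others report (3, 3, 3): truth gives 0; no alternative beats it.
(Checking all 27 profiles: 26 have a profitable deviation, 1 does not.)

26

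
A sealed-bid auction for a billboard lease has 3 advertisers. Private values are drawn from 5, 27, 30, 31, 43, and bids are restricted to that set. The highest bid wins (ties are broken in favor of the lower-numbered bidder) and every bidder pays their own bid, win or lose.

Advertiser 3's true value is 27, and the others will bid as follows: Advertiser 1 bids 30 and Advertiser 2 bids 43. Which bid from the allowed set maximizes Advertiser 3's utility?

Bid 5: loses but pays 5, utility -5.
Bid 27: loses but pays 27, utility -27.
Bid 30: loses but pays 30, utility -30.
Bid 31: loses but pays 31, utility -31.
Bid 43: loses but pays 43, utility -43.
The best choice is 5 with utility -5.

5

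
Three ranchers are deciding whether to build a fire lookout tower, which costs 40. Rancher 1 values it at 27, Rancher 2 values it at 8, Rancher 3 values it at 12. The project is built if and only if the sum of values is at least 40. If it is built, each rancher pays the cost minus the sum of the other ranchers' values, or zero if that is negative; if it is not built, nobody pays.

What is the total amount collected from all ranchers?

26

Total value 47 ≥ cost 40, so it is built.
Rancher 1: others sum to 20; max(0, 40 - 20) = 20.
Rancher 2: others sum to 39; max(0, 40 - 39) = 1.
Rancher 3: others sum to 35; max(0, 40 - 35) = 5.
Total collected = 20 + 1 + 5 = 26.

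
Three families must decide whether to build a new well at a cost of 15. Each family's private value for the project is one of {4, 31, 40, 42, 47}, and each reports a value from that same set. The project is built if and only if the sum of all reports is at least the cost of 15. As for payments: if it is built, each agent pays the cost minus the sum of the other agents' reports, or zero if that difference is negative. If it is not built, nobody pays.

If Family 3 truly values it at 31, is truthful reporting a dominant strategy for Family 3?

Yes

Check each profile of the others' reports and compare truth against every alternative report.
Others report (4, 31): truth gives 31, best alternative gives 31.
Others report (4, 40): truth gives 31, best alternative gives 31.
Others report (4, 42): truth gives 31, best alternative gives 31.
Others report (4, 47): truth gives 31, best alternative gives 31.
Others report (31, 4): truth gives 31, best alternative gives 31.
Others report (31, 31): truth gives 31, best alternative gives 31.
(Remaining 19 profiles checked similarly; truth is weakly best in each.)
In every case the truthful report is at least as good as any alternative, so it is a dominant strategy.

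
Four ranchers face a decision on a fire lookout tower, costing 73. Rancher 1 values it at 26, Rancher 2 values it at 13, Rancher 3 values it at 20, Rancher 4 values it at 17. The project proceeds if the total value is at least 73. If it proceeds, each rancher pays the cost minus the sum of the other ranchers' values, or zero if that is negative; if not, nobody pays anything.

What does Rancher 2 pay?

Total value 76 ≥ cost 73, so the project is built.
The other ranchers' values sum to 63.
Cost minus that sum is 73 - 63 = 10.

10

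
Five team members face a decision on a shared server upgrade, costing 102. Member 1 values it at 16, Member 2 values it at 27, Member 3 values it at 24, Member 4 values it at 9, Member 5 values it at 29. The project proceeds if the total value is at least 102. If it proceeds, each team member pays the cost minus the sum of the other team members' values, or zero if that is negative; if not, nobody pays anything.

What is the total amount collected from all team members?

Total value 105 ≥ cost 102, so it is built.
Member 1: others sum to 89; max(0, 102 - 89) = 13.
Member 2: others sum to 78; max(0, 102 - 78) = 24.
Member 3: others sum to 81; max(0, 102 - 81) = 21.
Member 4: others sum to 96; max(0, 102 - 96) = 6.
Member 5: others sum to 76; max(0, 102 - 76) = 26.
Total collected = 13 + 24 + 21 + 6 + 26 = 90.

90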